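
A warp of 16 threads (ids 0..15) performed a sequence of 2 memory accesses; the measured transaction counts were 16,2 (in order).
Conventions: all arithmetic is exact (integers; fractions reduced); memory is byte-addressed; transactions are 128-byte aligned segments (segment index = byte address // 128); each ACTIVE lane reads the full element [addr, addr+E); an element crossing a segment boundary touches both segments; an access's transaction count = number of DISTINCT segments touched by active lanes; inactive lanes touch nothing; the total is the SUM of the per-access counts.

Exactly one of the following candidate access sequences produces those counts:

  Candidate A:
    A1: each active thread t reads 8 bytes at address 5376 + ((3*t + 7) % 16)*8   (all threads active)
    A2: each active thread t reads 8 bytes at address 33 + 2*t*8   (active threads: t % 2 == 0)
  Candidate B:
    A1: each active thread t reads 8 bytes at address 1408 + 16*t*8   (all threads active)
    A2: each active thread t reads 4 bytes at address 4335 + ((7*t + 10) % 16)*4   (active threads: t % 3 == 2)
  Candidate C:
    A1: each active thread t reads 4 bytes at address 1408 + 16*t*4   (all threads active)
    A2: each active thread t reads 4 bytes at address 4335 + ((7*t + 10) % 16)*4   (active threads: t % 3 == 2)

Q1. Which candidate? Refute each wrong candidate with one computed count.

A: A1 gives 1 transaction, not 16
C: A1 gives 8 transactions, not 16
B: all counts match (16,2)

Answer: B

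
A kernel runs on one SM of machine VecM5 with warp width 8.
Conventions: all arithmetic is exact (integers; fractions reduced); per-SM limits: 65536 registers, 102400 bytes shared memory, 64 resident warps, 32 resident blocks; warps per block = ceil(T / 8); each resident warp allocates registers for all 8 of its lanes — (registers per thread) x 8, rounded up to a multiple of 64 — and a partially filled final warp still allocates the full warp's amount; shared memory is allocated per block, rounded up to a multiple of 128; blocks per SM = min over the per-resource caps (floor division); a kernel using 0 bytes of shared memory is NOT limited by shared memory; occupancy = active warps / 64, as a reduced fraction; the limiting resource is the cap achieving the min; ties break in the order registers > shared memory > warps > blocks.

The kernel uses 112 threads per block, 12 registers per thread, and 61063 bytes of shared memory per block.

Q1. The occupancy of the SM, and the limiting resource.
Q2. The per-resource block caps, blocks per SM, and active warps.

Answer: occupancy 7/32, limited by shared memory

registers: 36 blocks
shared memory: 1 block
warps: 4 blocks
blocks: 32 blocks

Answer: 1 block, 14 active warps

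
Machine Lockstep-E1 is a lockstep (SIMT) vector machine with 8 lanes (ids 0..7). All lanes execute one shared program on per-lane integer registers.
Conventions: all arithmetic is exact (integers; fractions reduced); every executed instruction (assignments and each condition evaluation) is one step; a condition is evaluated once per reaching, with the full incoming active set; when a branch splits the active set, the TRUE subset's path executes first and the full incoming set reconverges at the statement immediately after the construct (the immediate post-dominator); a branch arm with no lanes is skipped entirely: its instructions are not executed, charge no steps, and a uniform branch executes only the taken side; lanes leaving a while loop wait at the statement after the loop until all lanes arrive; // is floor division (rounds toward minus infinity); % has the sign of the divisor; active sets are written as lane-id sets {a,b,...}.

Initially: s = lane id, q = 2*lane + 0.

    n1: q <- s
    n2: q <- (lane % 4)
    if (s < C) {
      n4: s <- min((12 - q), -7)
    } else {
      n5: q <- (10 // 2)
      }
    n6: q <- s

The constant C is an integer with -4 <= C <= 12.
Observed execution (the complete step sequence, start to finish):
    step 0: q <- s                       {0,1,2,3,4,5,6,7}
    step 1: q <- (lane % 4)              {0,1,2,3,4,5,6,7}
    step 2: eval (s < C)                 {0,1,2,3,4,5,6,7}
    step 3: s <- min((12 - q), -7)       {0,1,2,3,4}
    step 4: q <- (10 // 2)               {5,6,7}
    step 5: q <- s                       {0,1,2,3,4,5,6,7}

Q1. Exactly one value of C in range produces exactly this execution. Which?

Answer: C = 5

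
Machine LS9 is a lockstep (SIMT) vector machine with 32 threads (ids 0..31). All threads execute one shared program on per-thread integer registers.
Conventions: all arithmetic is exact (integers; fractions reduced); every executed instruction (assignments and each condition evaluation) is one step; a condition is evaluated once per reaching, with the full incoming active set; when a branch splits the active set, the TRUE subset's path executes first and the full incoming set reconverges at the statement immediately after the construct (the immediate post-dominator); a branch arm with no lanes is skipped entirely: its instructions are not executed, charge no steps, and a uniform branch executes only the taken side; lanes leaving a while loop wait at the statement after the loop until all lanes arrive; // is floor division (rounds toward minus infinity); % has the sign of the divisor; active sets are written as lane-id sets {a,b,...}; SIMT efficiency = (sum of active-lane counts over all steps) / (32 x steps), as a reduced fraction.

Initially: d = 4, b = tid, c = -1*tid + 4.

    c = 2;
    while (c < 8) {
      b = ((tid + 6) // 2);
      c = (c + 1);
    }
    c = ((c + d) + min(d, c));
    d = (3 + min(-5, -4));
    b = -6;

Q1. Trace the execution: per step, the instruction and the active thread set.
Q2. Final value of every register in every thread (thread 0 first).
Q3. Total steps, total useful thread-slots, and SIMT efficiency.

step 0: c <- 2                       {0,1,2,3,4,5,6,7,8,9,10,11,12,13,14,15,16,17,18,19,20,21,22,23,24,25,26,27,28,29,30,31}
step 1: eval (c < 8)                 {0,1,2,3,4,5,6,7,8,9,10,11,12,13,14,15,16,17,18,19,20,21,22,23,24,25,26,27,28,29,30,31}
step 2: b <- ((tid + 6) // 2)        {0,1,2,3,4,5,6,7,8,9,10,11,12,13,14,15,16,17,18,19,20,21,22,23,24,25,26,27,28,29,30,31}
step 3: c <- (c + 1)                 {0,1,2,3,4,5,6,7,8,9,10,11,12,13,14,15,16,17,18,19,20,21,22,23,24,25,26,27,28,29,30,31}
step 4: eval (c < 8)                 {0,1,2,3,4,5,6,7,8,9,10,11,12,13,14,15,16,17,18,19,20,21,22,23,24,25,26,27,28,29,30,31}
step 5: b <- ((tid + 6) // 2)        {0,1,2,3,4,5,6,7,8,9,10,11,12,13,14,15,16,17,18,19,20,21,22,23,24,25,26,27,28,29,30,31}
step 6: c <- (c + 1)                 {0,1,2,3,4,5,6,7,8,9,10,11,12,13,14,15,16,17,18,19,20,21,22,23,24,25,26,27,28,29,30,31}
step 7: eval (c < 8)                 {0,1,2,3,4,5,6,7,8,9,10,11,12,13,14,15,16,17,18,19,20,21,22,23,24,25,26,27,28,29,30,31}
step 8: b <- ((tid + 6) // 2)        {0,1,2,3,4,5,6,7,8,9,10,11,12,13,14,15,16,17,18,19,20,21,22,23,24,25,26,27,28,29,30,31}
step 9: c <- (c + 1)                 {0,1,2,3,4,5,6,7,8,9,10,11,12,13,14,15,16,17,18,19,20,21,22,23,24,25,26,27,28,29,30,31}
step 10: eval (c < 8)                 {0,1,2,3,4,5,6,7,8,9,10,11,12,13,14,15,16,17,18,19,20,21,22,23,24,25,26,27,28,29,30,31}
step 11: b <- ((tid + 6) // 2)        {0,1,2,3,4,5,6,7,8,9,10,11,12,13,14,15,16,17,18,19,20,21,22,23,24,25,26,27,28,29,30,31}
step 12: c <- (c + 1)                 {0,1,2,3,4,5,6,7,8,9,10,11,12,13,14,15,16,17,18,19,20,21,22,23,24,25,26,27,28,29,30,31}
step 13: eval (c < 8)                 {0,1,2,3,4,5,6,7,8,9,10,11,12,13,14,15,16,17,18,19,20,21,22,23,24,25,26,27,28,29,30,31}
step 14: b <- ((tid + 6) // 2)        {0,1,2,3,4,5,6,7,8,9,10,11,12,13,14,15,16,17,18,19,20,21,22,23,24,25,26,27,28,29,30,31}
step 15: c <- (c + 1)                 {0,1,2,3,4,5,6,7,8,9,10,11,12,13,14,15,16,17,18,19,20,21,22,23,24,25,26,27,28,29,30,31}
step 16: eval (c < 8)                 {0,1,2,3,4,5,6,7,8,9,10,11,12,13,14,15,16,17,18,19,20,21,22,23,24,25,26,27,28,29,30,31}
step 17: b <- ((tid + 6) // 2)        {0,1,2,3,4,5,6,7,8,9,10,11,12,13,14,15,16,17,18,19,20,21,22,23,24,25,26,27,28,29,30,31}
step 18: c <- (c + 1)                 {0,1,2,3,4,5,6,7,8,9,10,11,12,13,14,15,16,17,18,19,20,21,22,23,24,25,26,27,28,29,30,31}
step 19: eval (c < 8)                 {0,1,2,3,4,5,6,7,8,9,10,11,12,13,14,15,16,17,18,19,20,21,22,23,24,25,26,27,28,29,30,31}
step 20: c <- ((c + d) + min(d, c))   {0,1,2,3,4,5,6,7,8,9,10,11,12,13,14,15,16,17,18,19,20,21,22,23,24,25,26,27,28,29,30,31}
step 21: d <- (3 + min(-5, -4))       {0,1,2,3,4,5,6,7,8,9,10,11,12,13,14,15,16,17,18,19,20,21,22,23,24,25,26,27,28,29,30,31}
step 22: b <- -6                      {0,1,2,3,4,5,6,7,8,9,10,11,12,13,14,15,16,17,18,19,20,21,22,23,24,25,26,27,28,29,30,31}

Answer: 23 steps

d: -2,-2,-2,-2,-2,-2,-2,-2,-2,-2,-2,-2,-2,-2,-2,-2,-2,-2,-2,-2,-2,-2,-2,-2,-2,-2,-2,-2,-2,-2,-2,-2
b: -6,-6,-6,-6,-6,-6,-6,-6,-6,-6,-6,-6,-6,-6,-6,-6,-6,-6,-6,-6,-6,-6,-6,-6,-6,-6,-6,-6,-6,-6,-6,-6
c: 16,16,16,16,16,16,16,16,16,16,16,16,16,16,16,16,16,16,16,16,16,16,16,16,16,16,16,16,16,16,16,16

steps = 23; useful = 736; efficiency = 736/736 = 1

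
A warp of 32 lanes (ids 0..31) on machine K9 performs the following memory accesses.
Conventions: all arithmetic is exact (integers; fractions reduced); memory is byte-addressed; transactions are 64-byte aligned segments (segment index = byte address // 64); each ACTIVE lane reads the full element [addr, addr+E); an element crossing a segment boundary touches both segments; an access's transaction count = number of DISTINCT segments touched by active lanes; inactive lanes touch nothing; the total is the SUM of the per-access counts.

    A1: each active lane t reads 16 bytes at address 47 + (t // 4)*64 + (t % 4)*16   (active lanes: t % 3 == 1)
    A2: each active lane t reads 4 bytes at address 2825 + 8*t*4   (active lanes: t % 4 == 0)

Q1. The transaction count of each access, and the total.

A1: 9 transactions
A2: 8 transactions

Answer: 9,8; total 17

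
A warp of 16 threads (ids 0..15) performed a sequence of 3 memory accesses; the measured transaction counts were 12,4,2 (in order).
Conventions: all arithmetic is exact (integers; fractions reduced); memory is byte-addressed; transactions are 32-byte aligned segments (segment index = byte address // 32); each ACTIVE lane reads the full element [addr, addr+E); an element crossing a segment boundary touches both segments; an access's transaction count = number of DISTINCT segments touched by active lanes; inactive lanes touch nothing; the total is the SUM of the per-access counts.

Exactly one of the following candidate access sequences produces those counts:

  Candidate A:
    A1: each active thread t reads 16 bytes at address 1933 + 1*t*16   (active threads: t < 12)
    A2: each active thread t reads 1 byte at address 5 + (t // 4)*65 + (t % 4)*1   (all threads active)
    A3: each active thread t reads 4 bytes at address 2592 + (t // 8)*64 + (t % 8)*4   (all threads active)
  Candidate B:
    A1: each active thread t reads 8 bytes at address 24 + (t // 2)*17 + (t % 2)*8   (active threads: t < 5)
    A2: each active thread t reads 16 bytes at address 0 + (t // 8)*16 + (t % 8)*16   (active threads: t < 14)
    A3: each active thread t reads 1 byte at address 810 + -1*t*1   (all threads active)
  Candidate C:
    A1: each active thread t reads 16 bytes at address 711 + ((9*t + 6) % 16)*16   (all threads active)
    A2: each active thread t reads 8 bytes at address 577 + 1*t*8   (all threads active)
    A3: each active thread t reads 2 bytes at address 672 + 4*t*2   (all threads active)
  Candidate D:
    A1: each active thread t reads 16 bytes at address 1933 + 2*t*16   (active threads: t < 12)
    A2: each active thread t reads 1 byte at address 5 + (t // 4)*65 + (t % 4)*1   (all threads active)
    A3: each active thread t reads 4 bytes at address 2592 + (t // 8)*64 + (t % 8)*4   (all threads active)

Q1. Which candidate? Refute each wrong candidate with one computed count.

A: A1 gives 7 transactions, not 12
B: A1 gives 3 transactions, not 12
C: A1 gives 9 transactions, not 12
D: all counts match (12,4,2)

Answer: D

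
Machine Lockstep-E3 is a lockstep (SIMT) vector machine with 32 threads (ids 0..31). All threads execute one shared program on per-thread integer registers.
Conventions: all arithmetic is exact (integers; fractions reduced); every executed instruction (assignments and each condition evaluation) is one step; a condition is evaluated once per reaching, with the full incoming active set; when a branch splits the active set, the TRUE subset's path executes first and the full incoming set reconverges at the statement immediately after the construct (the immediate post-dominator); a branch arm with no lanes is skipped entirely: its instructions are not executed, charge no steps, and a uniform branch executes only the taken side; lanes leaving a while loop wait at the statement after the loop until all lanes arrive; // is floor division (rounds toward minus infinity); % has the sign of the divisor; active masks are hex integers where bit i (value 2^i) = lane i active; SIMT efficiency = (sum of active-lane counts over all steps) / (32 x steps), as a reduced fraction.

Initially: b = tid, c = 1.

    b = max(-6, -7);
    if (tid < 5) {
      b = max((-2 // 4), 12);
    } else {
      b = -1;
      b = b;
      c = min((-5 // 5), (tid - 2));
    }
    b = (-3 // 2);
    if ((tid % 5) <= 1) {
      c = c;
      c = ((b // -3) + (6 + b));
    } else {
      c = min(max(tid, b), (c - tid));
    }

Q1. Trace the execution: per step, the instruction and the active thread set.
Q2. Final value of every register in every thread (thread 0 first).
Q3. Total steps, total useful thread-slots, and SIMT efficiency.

step 0: b <- max(-6, -7)             0xffffffff
step 1: eval (tid < 5)               0xffffffff
step 2: b <- max((-2 // 4), 12)      0x0000001f
step 3: b <- -1                      0xffffffe0
step 4: b <- b                       0xffffffe0
step 5: c <- min((-5 // 5), (tid - 2)) 0xffffffe0
step 6: b <- (-3 // 2)               0xffffffff
step 7: eval ((tid % 5) <= 1)        0xffffffff
step 8: c <- c                       0xc6318c63
step 9: c <- ((b // -3) + (6 + b))   0xc6318c63
step 10: c <- min(max(tid, b), (c - tid)) 0x39ce739c

Answer: 11 steps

b: -2,-2,-2,-2,-2,-2,-2,-2,-2,-2,-2,-2,-2,-2,-2,-2,-2,-2,-2,-2,-2,-2,-2,-2,-2,-2,-2,-2,-2,-2,-2,-2
c: 4,4,-1,-2,-3,4,4,-8,-9,-10,4,4,-13,-14,-15,4,4,-18,-19,-20,4,4,-23,-24,-25,4,4,-28,-29,-30,4,4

steps = 11; useful = 260; efficiency = 260/352 = 65/88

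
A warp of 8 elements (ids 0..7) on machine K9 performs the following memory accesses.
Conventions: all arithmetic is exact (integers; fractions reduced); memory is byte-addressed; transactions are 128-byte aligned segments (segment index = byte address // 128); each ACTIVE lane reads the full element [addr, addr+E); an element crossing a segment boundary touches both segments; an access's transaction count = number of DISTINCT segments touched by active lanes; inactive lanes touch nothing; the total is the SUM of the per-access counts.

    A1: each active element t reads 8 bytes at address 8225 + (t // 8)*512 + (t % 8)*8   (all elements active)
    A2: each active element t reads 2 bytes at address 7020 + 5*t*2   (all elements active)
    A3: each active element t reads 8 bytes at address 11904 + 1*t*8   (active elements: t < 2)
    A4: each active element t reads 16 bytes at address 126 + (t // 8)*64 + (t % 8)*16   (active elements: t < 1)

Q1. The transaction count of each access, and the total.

A1: 1 transaction
A2: 2 transactions
A3: 1 transaction
A4: 2 transactions

Answer: 1,2,1,2; total 6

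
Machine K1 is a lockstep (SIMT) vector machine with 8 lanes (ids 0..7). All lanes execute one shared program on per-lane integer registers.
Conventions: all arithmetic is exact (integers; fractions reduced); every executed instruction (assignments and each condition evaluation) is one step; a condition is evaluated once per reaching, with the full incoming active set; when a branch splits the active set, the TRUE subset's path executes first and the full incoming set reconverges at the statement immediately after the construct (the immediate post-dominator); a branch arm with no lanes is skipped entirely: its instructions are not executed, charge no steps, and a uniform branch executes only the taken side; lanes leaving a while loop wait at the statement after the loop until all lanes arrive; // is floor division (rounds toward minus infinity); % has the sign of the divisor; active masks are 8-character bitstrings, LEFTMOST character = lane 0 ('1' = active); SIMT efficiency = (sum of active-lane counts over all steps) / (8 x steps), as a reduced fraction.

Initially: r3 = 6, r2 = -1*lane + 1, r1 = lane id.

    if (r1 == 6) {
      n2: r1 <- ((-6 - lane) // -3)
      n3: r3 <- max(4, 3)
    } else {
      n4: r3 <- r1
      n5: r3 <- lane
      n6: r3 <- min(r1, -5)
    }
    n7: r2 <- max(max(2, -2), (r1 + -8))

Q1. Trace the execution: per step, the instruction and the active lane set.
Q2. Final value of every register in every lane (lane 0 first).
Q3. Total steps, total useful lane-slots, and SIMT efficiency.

step 0: eval (r1 == 6)               11111111
step 1: r1 <- ((-6 - lane) // -3)    00000010
step 2: r3 <- max(4, 3)              00000010
step 3: r3 <- r1                     11111101
step 4: r3 <- lane                   11111101
step 5: r3 <- min(r1, -5)            11111101
step 6: r2 <- max(max(2, -2), (r1 + -8)) 11111111

Answer: 7 steps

r3: -5,-5,-5,-5,-5,-5,4,-5
r2: 2,2,2,2,2,2,2,2
r1: 0,1,2,3,4,5,4,7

steps = 7; useful = 39; efficiency = 39/56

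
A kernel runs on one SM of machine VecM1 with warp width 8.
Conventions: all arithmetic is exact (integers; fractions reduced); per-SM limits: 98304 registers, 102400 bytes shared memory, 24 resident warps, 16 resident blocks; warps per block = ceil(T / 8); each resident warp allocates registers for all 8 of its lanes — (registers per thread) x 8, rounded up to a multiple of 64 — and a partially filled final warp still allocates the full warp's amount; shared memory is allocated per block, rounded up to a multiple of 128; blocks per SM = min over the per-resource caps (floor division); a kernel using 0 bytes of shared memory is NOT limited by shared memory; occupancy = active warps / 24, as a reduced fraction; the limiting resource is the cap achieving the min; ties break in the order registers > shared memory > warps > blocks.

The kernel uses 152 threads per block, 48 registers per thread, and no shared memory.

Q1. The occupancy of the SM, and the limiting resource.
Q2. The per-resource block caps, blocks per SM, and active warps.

Answer: occupancy 19/24, limited by warps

registers: 13 blocks
shared memory: no limit (kernel uses none)
warps: 1 block
blocks: 16 blocks

Answer: 1 block, 19 active warps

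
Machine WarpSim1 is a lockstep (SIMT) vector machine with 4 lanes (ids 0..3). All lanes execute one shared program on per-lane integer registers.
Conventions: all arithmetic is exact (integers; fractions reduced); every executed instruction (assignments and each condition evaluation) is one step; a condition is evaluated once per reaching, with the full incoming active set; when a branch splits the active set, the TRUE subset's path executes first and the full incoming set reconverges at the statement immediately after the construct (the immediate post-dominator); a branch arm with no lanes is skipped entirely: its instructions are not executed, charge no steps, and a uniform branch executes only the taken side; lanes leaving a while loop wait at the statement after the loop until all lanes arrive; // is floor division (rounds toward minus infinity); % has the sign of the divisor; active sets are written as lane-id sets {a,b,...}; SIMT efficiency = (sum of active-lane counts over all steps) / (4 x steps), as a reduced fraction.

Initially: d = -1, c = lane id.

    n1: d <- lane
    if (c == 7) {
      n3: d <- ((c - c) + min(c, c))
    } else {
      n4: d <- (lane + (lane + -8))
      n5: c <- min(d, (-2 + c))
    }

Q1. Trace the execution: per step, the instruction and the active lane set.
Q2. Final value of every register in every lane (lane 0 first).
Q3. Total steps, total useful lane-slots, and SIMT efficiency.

step 0: d <- lane                    {0,1,2,3}
step 1: eval (c == 7)                {0,1,2,3}
step 2: d <- (lane + (lane + -8))    {0,1,2,3}
step 3: c <- min(d, (-2 + c))        {0,1,2,3}

Answer: 4 steps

d: -8,-6,-4,-2
c: -8,-6,-4,-2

steps = 4; useful = 16; efficiency = 16/16 = 1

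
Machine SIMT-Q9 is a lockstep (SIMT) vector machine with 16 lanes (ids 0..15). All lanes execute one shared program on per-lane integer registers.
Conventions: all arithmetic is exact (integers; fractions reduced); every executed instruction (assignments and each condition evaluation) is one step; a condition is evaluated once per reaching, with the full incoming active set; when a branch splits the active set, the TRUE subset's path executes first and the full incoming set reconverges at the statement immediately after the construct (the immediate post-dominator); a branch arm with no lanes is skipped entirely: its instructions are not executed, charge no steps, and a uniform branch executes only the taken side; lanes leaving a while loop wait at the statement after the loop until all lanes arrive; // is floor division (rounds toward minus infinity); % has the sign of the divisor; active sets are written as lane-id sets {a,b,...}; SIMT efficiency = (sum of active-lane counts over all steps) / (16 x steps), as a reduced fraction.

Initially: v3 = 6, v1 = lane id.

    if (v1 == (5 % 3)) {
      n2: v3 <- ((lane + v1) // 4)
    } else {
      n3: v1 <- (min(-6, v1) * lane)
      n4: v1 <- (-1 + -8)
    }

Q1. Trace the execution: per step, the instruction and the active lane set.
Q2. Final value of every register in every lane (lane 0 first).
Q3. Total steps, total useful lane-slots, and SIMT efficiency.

step 0: eval (v1 == (5 % 3))         {0,1,2,3,4,5,6,7,8,9,10,11,12,13,14,15}
step 1: v3 <- ((lane + v1) // 4)     {2}
step 2: v1 <- (min(-6, v1) * lane)   {0,1,3,4,5,6,7,8,9,10,11,12,13,14,15}
step 3: v1 <- (-1 + -8)              {0,1,3,4,5,6,7,8,9,10,11,12,13,14,15}

Answer: 4 steps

v3: 6,6,1,6,6,6,6,6,6,6,6,6,6,6,6,6
v1: -9,-9,2,-9,-9,-9,-9,-9,-9,-9,-9,-9,-9,-9,-9,-9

steps = 4; useful = 47; efficiency = 47/64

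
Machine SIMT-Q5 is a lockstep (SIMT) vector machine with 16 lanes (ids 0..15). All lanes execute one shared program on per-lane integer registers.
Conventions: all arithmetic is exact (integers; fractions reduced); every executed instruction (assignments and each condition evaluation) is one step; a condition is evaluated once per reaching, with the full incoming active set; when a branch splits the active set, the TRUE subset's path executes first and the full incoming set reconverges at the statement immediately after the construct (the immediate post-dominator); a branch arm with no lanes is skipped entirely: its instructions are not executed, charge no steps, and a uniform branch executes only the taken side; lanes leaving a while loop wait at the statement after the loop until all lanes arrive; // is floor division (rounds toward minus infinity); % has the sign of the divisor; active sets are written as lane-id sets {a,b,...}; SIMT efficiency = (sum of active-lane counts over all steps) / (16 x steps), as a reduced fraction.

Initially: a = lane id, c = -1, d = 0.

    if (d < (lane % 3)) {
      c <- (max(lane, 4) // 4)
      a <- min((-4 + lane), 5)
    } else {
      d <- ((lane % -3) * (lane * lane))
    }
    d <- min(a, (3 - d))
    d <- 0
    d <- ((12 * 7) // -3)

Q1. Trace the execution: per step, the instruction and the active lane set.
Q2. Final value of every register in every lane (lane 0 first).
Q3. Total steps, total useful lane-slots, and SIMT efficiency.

step 0: eval (d < (lane % 3))        {0,1,2,3,4,5,6,7,8,9,10,11,12,13,14,15}
step 1: c <- (max(lane, 4) // 4)     {1,2,4,5,7,8,10,11,13,14}
step 2: a <- min((-4 + lane), 5)     {1,2,4,5,7,8,10,11,13,14}
step 3: d <- ((lane % -3) * (lane * lane)) {0,3,6,9,12,15}
step 4: d <- min(a, (3 - d))         {0,1,2,3,4,5,6,7,8,9,10,11,12,13,14,15}
step 5: d <- 0                       {0,1,2,3,4,5,6,7,8,9,10,11,12,13,14,15}
step 6: d <- ((12 * 7) // -3)        {0,1,2,3,4,5,6,7,8,9,10,11,12,13,14,15}

Answer: 7 steps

a: 0,-3,-2,3,0,1,6,3,4,9,5,5,12,5,5,15
c: -1,1,1,-1,1,1,-1,1,2,-1,2,2,-1,3,3,-1
d: -28,-28,-28,-28,-28,-28,-28,-28,-28,-28,-28,-28,-28,-28,-28,-28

steps = 7; useful = 90; efficiency = 90/112 = 45/56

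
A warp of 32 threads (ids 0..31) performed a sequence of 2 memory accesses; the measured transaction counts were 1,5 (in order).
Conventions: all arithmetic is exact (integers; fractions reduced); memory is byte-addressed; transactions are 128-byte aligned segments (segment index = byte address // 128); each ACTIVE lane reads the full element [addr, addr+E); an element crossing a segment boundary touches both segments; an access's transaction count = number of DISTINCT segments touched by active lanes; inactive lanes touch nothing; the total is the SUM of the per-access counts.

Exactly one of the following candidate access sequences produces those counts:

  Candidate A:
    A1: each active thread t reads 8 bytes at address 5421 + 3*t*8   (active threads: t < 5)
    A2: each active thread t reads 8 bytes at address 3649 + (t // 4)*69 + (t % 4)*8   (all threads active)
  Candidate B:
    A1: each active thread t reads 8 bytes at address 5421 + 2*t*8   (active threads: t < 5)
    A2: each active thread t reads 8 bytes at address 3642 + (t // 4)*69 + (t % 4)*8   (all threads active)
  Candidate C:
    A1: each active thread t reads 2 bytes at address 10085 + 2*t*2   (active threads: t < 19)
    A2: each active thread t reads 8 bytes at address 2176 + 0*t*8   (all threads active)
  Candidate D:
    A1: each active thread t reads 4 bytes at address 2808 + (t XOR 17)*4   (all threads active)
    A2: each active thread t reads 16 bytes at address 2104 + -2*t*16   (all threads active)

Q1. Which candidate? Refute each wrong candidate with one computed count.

A: A1 gives 2 transactions, not 1
C: A1 gives 2 transactions, not 1
D: A1 gives 2 transactions, not 1
B: all counts match (1,5)

Answer: B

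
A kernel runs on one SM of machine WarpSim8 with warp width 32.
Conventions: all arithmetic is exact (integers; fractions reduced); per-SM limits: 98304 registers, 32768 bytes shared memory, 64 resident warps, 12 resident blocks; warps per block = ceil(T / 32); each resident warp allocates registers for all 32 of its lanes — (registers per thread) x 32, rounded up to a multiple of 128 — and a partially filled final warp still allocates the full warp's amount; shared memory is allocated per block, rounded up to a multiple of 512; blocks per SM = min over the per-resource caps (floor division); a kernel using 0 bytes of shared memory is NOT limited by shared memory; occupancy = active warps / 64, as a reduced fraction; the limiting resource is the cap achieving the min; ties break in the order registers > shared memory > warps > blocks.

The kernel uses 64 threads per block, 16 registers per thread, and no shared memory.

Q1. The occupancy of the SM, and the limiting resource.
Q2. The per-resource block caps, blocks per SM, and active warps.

Answer: occupancy 3/8, limited by blocks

registers: 96 blocks
shared memory: no limit (kernel uses none)
warps: 32 blocks
blocks: 12 blocks

Answer: 12 blocks, 24 active warps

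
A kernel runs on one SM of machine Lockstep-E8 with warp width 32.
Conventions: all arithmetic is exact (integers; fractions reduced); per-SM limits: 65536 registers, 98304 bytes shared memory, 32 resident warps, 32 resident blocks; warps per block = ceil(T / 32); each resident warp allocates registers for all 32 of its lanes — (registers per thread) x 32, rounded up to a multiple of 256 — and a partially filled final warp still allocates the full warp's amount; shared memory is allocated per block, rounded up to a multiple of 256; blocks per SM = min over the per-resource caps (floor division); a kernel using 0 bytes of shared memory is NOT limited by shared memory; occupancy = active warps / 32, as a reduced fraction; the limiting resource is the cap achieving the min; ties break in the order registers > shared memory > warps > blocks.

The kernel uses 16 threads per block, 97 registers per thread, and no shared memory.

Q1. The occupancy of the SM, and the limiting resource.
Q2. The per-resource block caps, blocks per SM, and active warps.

Answer: occupancy 19/32, limited by registers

registers: 19 blocks
shared memory: no limit (kernel uses none)
warps: 32 blocks
blocks: 32 blocks

Answer: 19 blocks, 19 active warps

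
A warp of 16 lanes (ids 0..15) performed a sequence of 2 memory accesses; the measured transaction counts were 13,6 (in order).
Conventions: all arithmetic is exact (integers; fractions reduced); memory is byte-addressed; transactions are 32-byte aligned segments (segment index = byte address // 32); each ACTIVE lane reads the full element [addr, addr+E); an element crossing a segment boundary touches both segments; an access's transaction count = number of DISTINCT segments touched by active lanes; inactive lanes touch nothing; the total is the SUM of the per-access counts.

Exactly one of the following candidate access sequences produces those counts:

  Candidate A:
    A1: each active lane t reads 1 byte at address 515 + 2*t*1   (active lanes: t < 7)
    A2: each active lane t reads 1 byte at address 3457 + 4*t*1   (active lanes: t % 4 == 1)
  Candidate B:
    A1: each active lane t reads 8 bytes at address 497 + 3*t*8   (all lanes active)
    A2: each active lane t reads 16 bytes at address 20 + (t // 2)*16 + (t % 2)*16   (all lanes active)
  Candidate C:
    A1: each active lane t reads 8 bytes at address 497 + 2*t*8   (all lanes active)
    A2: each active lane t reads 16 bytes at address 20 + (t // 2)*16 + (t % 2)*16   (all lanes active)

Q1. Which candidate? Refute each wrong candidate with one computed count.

A: A1 gives 1 transaction, not 13
C: A1 gives 9 transactions, not 13
B: all counts match (13,6)

Answer: B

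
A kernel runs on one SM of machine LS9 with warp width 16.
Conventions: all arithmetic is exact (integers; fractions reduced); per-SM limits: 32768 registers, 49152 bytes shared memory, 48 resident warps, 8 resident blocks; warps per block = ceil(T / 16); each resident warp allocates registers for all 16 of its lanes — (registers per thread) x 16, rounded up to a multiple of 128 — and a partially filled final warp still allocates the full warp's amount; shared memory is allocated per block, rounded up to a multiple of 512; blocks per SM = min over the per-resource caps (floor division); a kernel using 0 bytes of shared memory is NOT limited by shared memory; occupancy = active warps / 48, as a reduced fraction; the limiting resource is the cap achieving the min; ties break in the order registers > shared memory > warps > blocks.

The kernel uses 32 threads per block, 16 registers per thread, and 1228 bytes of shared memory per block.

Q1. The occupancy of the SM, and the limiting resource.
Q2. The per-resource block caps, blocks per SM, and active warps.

Answer: occupancy 1/3, limited by blocks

registers: 64 blocks
shared memory: 32 blocks
warps: 24 blocks
blocks: 8 blocks

Answer: 8 blocks, 16 active warps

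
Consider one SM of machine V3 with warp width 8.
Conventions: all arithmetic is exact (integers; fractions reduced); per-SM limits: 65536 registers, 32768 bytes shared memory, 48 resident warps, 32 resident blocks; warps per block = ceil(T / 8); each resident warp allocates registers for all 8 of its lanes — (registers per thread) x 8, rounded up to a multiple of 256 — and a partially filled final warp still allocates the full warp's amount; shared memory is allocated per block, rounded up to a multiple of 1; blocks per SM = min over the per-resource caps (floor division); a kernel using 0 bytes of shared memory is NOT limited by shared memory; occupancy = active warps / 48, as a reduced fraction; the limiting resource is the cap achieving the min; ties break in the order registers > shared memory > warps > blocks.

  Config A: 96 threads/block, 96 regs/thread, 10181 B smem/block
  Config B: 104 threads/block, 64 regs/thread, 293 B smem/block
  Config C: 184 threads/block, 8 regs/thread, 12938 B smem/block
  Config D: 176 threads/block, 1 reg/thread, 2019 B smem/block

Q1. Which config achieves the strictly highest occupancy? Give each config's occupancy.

occupancies: A 3/4, B 13/16, C 23/24, D 11/12

Answer: C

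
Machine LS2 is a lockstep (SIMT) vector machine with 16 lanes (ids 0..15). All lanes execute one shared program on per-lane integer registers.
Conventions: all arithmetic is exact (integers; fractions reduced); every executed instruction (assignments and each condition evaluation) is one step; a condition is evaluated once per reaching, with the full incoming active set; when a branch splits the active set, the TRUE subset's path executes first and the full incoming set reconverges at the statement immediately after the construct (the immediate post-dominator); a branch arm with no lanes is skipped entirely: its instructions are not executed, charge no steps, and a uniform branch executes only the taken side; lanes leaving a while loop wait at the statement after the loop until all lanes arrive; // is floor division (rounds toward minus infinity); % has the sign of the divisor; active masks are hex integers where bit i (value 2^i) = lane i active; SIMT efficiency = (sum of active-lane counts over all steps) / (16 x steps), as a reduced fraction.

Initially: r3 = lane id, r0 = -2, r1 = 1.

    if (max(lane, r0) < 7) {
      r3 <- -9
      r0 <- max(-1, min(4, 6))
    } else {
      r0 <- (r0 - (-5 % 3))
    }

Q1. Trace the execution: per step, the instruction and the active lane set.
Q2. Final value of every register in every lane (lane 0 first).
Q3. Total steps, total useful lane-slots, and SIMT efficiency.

step 0: eval (max(lane, r0) < 7)     0xffff
step 1: r3 <- -9                     0x007f
step 2: r0 <- max(-1, min(4, 6))     0x007f
step 3: r0 <- (r0 - (-5 % 3))        0xff80

Answer: 4 steps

r3: -9,-9,-9,-9,-9,-9,-9,7,8,9,10,11,12,13,14,15
r0: 4,4,4,4,4,4,4,-3,-3,-3,-3,-3,-3,-3,-3,-3
r1: 1,1,1,1,1,1,1,1,1,1,1,1,1,1,1,1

steps = 4; useful = 39; efficiency = 39/64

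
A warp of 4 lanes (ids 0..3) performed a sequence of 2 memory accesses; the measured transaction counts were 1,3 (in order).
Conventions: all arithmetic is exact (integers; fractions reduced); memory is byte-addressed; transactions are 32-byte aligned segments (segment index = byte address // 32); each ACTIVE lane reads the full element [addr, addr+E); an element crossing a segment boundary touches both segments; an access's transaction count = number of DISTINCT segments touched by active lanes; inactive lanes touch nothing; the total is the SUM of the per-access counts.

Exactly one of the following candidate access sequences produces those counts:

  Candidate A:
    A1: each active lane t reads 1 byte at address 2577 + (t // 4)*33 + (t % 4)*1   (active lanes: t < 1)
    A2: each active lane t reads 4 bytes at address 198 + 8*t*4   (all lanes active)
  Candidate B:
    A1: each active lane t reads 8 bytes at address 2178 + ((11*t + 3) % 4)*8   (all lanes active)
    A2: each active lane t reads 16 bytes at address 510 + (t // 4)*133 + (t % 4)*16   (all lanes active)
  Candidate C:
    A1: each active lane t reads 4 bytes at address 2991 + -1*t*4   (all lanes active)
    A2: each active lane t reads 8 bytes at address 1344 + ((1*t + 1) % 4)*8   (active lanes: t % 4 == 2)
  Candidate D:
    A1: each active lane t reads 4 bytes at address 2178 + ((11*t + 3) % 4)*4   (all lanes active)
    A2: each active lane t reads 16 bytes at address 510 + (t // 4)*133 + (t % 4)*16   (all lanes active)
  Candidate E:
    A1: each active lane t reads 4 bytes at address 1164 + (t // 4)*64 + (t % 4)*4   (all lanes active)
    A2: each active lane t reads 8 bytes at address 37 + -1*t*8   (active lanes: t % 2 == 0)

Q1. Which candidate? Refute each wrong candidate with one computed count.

A: A2 gives 4 transactions, not 3
B: A1 gives 2 transactions, not 1
C: A2 gives 1 transaction, not 3
E: A2 gives 2 transactions, not 3
D: all counts match (1,3)

Answer: D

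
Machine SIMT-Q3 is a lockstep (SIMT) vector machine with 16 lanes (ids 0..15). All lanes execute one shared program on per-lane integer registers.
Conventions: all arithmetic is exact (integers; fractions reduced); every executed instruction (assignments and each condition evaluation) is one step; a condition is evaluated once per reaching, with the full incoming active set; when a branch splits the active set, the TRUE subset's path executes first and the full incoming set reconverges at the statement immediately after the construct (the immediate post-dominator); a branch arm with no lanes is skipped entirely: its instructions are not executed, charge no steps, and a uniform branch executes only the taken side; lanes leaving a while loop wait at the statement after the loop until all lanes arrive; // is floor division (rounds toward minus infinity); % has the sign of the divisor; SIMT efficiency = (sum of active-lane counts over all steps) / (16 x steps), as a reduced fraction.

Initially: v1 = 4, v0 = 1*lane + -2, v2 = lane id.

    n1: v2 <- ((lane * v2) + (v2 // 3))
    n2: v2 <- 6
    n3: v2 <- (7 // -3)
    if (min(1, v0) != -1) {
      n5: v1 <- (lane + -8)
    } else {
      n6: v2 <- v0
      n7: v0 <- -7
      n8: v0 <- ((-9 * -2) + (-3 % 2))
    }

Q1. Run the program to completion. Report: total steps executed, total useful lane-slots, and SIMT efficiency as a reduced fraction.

Answer: 8 steps, 82 useful, 41/64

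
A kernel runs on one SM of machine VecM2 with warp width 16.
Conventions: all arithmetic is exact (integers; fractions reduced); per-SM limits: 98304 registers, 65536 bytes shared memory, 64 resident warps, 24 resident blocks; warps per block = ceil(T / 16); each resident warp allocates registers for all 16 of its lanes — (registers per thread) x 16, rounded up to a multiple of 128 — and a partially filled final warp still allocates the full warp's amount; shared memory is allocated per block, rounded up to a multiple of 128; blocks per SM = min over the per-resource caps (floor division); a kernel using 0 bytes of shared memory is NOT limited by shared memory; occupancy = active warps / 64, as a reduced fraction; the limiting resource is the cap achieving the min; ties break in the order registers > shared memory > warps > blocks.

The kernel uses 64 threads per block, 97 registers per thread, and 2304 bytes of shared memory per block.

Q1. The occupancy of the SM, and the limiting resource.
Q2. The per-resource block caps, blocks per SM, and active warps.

Answer: occupancy 7/8, limited by registers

registers: 14 blocks
shared memory: 28 blocks
warps: 16 blocks
blocks: 24 blocks

Answer: 14 blocks, 56 active warps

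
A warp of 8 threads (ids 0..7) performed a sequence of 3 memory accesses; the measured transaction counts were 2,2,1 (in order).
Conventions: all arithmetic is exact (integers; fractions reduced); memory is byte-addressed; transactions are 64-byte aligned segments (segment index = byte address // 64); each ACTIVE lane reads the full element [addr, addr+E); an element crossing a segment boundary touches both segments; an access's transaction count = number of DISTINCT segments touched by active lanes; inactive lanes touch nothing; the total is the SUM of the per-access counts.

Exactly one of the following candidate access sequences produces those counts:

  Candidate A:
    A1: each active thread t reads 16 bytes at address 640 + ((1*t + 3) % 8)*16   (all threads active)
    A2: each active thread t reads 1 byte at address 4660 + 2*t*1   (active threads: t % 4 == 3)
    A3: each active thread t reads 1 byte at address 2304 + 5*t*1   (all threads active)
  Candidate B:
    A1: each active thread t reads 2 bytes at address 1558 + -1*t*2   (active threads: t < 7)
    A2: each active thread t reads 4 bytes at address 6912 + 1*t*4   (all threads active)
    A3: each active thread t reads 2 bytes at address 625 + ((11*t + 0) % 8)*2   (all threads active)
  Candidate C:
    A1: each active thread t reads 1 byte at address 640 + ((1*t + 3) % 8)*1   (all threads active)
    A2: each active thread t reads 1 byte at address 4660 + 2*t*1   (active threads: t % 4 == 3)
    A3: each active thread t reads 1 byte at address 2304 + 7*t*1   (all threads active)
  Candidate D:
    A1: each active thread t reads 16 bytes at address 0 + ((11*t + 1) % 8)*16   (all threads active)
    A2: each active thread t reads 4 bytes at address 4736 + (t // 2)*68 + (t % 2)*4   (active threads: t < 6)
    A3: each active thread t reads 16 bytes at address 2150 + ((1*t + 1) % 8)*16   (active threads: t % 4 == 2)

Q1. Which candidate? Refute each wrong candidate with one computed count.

B: A1 gives 1 transaction, not 2
C: A1 gives 1 transaction, not 2
D: A2 gives 3 transactions, not 2
A: all counts match (2,2,1)

Answer: A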